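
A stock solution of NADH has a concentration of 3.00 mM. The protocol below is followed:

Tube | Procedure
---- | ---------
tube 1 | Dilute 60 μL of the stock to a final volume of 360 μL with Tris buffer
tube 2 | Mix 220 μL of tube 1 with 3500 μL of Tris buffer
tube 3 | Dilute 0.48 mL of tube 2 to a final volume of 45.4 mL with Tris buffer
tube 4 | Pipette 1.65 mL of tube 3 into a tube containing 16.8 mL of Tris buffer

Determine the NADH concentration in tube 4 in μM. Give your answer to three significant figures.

Step 1: 60 μL brought to 360 μL → factor 360/60 = 6
Step 2: 220 μL + 3500 μL = 3720 μL total → factor 3720/220 = 16.909
Step 3: 0.48 mL brought to 45.4 mL → factor 45.4/0.48 = 94.583
Step 4: 1.65 mL + 16.8 mL = 18.45 mL total → factor 18.45/1.65 = 11.182
Overall dilution factor = 6 × 16.909 × 94.583 × 11.182 = 1.073 × 10^5
Final = 3.00 mM / 1.073 × 10^5 = 2.796 × 10^-5 mM = 0.0280 μM

0.0280 μM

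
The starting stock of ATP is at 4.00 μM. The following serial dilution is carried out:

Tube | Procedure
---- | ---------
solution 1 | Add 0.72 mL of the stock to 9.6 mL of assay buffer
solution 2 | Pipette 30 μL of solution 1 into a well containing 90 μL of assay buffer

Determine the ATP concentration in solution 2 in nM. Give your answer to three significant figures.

69.8 nM

Step 1: 0.72 mL + 9.6 mL = 10.32 mL total → factor 10.32/0.72 = 14.333
Step 2: 30 μL + 90 μL = 120 μL total → factor 120/30 = 4
Overall dilution factor = 14.333 × 4 = 57.333
Final = 4.00 μM / 57.333 = 0.06977 μM = 69.8 nM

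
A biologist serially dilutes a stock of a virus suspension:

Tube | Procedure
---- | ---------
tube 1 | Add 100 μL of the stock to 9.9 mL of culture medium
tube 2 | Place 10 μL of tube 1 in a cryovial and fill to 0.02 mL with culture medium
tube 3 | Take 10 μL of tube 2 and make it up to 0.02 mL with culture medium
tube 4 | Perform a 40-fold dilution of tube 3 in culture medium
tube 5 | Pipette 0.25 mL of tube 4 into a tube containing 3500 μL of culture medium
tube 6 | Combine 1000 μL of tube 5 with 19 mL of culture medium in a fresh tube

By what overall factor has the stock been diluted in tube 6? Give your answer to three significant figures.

4.80 × 10^6

Step 1: 100 μL + 9.9 mL = 10000 μL total → factor 10000/100 = 100
Step 2: 10 μL brought to 0.02 mL → factor 20/10 = 2
Step 3: 10 μL brought to 0.02 mL → factor 20/10 = 2
Step 4: 40-fold → factor 40
Step 5: 0.25 mL + 3500 μL = 3.75 mL total → factor 3.75/0.25 = 15
Step 6: 1000 μL + 19 mL = 20000 μL total → factor 20000/1000 = 20
Overall dilution factor = 100 × 2 × 2 × 40 × 15 × 20 = 4.8 × 10^6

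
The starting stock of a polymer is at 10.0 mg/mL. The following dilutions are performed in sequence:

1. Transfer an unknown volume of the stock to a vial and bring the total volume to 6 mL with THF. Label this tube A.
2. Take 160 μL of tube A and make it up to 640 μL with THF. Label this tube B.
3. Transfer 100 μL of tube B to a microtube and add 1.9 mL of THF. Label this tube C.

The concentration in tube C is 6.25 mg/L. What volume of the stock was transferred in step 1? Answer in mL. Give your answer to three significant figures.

Step 1: v brought to 6 mL → factor = 6 mL/v
Step 2: 160 μL brought to 640 μL → factor 640/160 = 4
Step 3: 100 μL + 1.9 mL = 2000 μL total → factor 2000/100 = 20
Product of known-step factors = 80
Overall factor = 10.0 mg/mL / (6.25 mg/L) = 1600
Step-1 factor = 1600 / 80 = 20
v = 6 mL / 20 = 0.300 mL

0.300 mL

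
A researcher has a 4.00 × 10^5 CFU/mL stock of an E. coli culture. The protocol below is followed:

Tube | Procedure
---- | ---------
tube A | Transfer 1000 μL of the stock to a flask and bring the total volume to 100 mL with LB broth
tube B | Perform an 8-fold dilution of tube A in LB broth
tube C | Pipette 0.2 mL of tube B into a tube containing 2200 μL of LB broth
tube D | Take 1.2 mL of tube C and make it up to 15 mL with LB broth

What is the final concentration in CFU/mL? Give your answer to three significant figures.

Step 1: 1000 μL brought to 100 mL → factor 1 × 10^5/1000 = 100
Step 2: 8-fold → factor 8
Step 3: 0.2 mL + 2200 μL = 2.4 mL total → factor 2.4/0.2 = 12
Step 4: 1.2 mL brought to 15 mL → factor 15/1.2 = 12.5
Overall dilution factor = 100 × 8 × 12 × 12.5 = 1.2 × 10^5
Final = 4.00 × 10^5 CFU/mL / 1.2 × 10^5 = 3.33 CFU/mL

3.33 CFU/mL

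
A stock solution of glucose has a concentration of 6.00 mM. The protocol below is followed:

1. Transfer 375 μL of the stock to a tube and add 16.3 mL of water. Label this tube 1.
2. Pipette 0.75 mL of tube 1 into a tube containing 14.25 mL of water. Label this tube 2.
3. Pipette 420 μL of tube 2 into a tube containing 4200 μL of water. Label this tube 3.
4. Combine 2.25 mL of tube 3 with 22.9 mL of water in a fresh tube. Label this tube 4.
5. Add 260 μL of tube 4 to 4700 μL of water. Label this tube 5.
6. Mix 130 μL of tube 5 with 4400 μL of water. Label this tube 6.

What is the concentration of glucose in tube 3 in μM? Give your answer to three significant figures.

0.613 μM

Step 1: 375 μL + 16.3 mL = 16675 μL total → factor 16675/375 = 44.467
Step 2: 0.75 mL + 14.25 mL = 15 mL total → factor 15/0.75 = 20
Step 3: 420 μL + 4200 μL = 4620 μL total → factor 4620/420 = 11
Dilution factor through tube 3 = 44.467 × 20 × 11 = 9782.7
[tube 3] = 6.00 mM / 9782.7 = 0.0006133 mM = 0.613 μM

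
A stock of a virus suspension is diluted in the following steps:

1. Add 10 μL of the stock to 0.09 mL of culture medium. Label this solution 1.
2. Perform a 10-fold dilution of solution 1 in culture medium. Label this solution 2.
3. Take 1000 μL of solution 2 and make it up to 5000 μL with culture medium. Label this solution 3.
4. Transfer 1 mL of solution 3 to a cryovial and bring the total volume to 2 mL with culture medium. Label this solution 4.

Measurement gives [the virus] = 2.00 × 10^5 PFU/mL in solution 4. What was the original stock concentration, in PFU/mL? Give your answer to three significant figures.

2.00 × 10^8 PFU/mL

Step 1: 10 μL + 0.09 mL = 100 μL total → factor 100/10 = 10
Step 2: 10-fold → factor 10
Step 3: 1000 μL brought to 5000 μL → factor 5000/1000 = 5
Step 4: 1 mL brought to 2 mL → factor 2/1 = 2
Overall dilution factor = 10 × 10 × 5 × 2 = 1000
Stock = 2.00 × 10^5 PFU/mL × 1000 = 2.00 × 10^8 PFU/mL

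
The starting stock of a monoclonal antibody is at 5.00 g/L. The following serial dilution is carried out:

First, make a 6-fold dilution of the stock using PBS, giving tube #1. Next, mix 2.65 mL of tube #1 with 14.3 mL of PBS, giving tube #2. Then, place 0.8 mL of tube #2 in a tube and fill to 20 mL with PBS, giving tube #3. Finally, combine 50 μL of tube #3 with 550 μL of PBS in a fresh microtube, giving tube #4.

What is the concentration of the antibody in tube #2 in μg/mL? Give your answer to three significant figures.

Step 1: 6-fold → factor 6
Step 2: 2.65 mL + 14.3 mL = 16.95 mL total → factor 16.95/2.65 = 6.3962
Dilution factor through tube #2 = 6 × 6.3962 = 38.377
[tube #2] = 5.00 g/L / 38.377 = 0.1303 g/L = 130 μg/mL

130 μg/mL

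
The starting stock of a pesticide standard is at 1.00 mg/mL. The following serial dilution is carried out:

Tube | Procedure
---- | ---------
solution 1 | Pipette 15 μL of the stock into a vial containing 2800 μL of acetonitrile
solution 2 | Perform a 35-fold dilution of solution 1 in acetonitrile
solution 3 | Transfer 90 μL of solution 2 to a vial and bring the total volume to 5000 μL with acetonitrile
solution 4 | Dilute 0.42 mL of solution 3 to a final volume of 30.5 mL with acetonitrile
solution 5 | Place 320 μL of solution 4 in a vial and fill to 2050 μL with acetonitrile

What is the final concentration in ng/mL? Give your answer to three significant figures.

Step 1: 15 μL + 2800 μL = 2815 μL total → factor 2815/15 = 187.67
Step 2: 35-fold → factor 35
Step 3: 90 μL brought to 5000 μL → factor 5000/90 = 55.556
Step 4: 0.42 mL brought to 30.5 mL → factor 30.5/0.42 = 72.619
Step 5: 320 μL brought to 2050 μL → factor 2050/320 = 6.4062
Overall dilution factor = 187.67 × 35 × 55.556 × 72.619 × 6.4062 = 1.6976 × 10^8
Final = 1.00 mg/mL / 1.6976 × 10^8 = 5.891 × 10^-9 mg/mL = 0.00589 ng/mL

0.00589 ng/mL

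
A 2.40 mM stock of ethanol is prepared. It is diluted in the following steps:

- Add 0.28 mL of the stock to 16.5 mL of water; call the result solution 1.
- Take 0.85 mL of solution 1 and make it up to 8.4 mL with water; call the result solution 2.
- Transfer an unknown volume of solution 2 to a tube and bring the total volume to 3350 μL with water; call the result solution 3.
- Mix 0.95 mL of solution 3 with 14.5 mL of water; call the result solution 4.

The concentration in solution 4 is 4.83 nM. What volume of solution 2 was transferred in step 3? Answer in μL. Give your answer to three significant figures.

64.9 μL

Step 1: 0.28 mL + 16.5 mL = 16.78 mL total → factor 16.78/0.28 = 59.929
Step 2: 0.85 mL brought to 8.4 mL → factor 8.4/0.85 = 9.8824
Step 3: v brought to 3350 μL → factor = 3350 μL/v
Step 4: 0.95 mL + 14.5 mL = 15.45 mL total → factor 15.45/0.95 = 16.263
Product of known-step factors = 9631.6
Overall factor = 2.40 mM / (4.83 nM) = 4.9689 × 10^5
Step-3 factor = 4.9689 × 10^5 / 9631.6 = 51.59
v = 3350 μL / 51.59 = 64.9 μL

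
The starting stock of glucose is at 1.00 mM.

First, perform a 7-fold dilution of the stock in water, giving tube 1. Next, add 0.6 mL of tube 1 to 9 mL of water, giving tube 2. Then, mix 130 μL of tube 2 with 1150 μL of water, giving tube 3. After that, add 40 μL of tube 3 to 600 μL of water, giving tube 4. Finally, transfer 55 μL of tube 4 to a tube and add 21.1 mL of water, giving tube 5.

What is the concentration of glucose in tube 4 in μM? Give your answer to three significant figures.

0.0567 μM

Step 1: 7-fold → factor 7
Step 2: 0.6 mL + 9 mL = 9.6 mL total → factor 9.6/0.6 = 16
Step 3: 130 μL + 1150 μL = 1280 μL total → factor 1280/130 = 9.8462
Step 4: 40 μL + 600 μL = 640 μL total → factor 640/40 = 16
Dilution factor through tube 4 = 7 × 16 × 9.8462 × 16 = 17644
[tube 4] = 1.00 mM / 17644 = 5.668 × 10^-5 mM = 0.0567 μM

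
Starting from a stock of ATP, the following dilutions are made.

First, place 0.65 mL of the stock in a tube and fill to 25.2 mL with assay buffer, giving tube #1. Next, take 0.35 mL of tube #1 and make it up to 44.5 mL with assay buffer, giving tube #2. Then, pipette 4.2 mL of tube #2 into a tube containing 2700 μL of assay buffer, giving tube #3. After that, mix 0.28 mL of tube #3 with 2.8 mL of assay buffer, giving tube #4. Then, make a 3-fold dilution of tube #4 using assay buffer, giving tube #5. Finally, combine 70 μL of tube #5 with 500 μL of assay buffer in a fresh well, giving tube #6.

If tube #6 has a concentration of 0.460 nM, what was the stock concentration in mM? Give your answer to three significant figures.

Step 1: 0.65 mL brought to 25.2 mL → factor 25.2/0.65 = 38.769
Step 2: 0.35 mL brought to 44.5 mL → factor 44.5/0.35 = 127.14
Step 3: 4.2 mL + 2700 μL = 6.9 mL total → factor 6.9/4.2 = 1.6429
Step 4: 0.28 mL + 2.8 mL = 3.08 mL total → factor 3.08/0.28 = 11
Step 5: 3-fold → factor 3
Step 6: 70 μL + 500 μL = 570 μL total → factor 570/70 = 8.1429
Overall dilution factor = 38.769 × 127.14 × 1.6429 × 11 × 3 × 8.1429 = 2.1761 × 10^6
Stock = 0.460 nM × 2.1761 × 10^6 = 1.001 × 10^6 nM = 1.00 mM

1.00 mM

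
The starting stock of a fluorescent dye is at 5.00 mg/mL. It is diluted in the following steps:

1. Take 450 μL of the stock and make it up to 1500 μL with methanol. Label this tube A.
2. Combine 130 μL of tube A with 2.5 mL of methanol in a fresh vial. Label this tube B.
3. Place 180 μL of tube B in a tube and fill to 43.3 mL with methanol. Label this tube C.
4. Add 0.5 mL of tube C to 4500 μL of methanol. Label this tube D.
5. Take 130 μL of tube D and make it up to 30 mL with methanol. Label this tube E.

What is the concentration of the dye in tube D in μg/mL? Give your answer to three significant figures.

0.0308 μg/mL

Step 1: 450 μL brought to 1500 μL → factor 1500/450 = 3.3333
Step 2: 130 μL + 2.5 mL = 2630 μL total → factor 2630/130 = 20.231
Step 3: 180 μL brought to 43.3 mL → factor 43300/180 = 240.56
Step 4: 0.5 mL + 4500 μL = 5 mL total → factor 5/0.5 = 10
Dilution factor through tube D = 3.3333 × 20.231 × 240.56 × 10 = 1.6222 × 10^5
[tube D] = 5.00 mg/mL / 1.6222 × 10^5 = 3.082 × 10^-5 mg/mL = 0.0308 μg/mL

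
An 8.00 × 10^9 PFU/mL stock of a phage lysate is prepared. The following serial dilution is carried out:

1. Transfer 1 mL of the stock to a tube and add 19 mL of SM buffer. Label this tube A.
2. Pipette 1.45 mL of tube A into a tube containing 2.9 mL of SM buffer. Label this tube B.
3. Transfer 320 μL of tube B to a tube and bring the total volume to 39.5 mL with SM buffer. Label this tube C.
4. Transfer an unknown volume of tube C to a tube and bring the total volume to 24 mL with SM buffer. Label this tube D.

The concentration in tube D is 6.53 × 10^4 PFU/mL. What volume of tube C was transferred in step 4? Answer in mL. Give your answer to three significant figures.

Step 1: 1 mL + 19 mL = 20 mL total → factor 20/1 = 20
Step 2: 1.45 mL + 2.9 mL = 4.35 mL total → factor 4.35/1.45 = 3
Step 3: 320 μL brought to 39.5 mL → factor 39500/320 = 123.44
Step 4: v brought to 24 mL → factor = 24 mL/v
Product of known-step factors = 7406.2
Overall factor = 8.00 × 10^9 PFU/mL / (6.53 × 10^4 PFU/mL) = 1.2251 × 10^5
Step-4 factor = 1.2251 × 10^5 / 7406.2 = 16.542
v = 24 mL / 16.542 = 1.45 mL

1.45 mL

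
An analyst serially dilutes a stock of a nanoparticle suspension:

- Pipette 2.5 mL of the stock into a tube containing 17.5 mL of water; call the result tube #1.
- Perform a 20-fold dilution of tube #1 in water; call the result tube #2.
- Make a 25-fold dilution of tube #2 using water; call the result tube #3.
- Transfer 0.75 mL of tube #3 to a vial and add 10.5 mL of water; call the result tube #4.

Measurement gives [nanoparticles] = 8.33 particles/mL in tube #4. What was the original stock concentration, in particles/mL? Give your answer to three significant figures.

5.00 × 10^5 particles/mL

Step 1: 2.5 mL + 17.5 mL = 20 mL total → factor 20/2.5 = 8
Step 2: 20-fold → factor 20
Step 3: 25-fold → factor 25
Step 4: 0.75 mL + 10.5 mL = 11.25 mL total → factor 11.25/0.75 = 15
Overall dilution factor = 8 × 20 × 25 × 15 = 60000
Stock = 8.33 particles/mL × 60000 = 5.00 × 10^5 particles/mL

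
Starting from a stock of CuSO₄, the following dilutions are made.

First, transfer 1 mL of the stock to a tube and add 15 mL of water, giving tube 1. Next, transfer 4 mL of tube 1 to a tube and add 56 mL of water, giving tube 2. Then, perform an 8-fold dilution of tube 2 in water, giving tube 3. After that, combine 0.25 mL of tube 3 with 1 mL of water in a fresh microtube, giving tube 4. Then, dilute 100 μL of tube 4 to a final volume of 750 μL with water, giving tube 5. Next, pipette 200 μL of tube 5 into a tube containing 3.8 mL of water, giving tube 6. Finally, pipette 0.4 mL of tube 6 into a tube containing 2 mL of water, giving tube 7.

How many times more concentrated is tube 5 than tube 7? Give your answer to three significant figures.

120

Step 1: 1 mL + 15 mL = 16 mL total → factor 16/1 = 16
Step 2: 4 mL + 56 mL = 60 mL total → factor 60/4 = 15
Step 3: 8-fold → factor 8
Step 4: 0.25 mL + 1 mL = 1.25 mL total → factor 1.25/0.25 = 5
Step 5: 100 μL brought to 750 μL → factor 750/100 = 7.5
Step 6: 200 μL + 3.8 mL = 4000 μL total → factor 4000/200 = 20
Step 7: 0.4 mL + 2 mL = 2.4 mL total → factor 2.4/0.4 = 6
Dilution factor to tube 5 = 72000; to tube 7 = 8.64 × 10^6
[tube 5]/[tube 7] = (factor to tube 7)/(factor to tube 5) = 8.64 × 10^6/72000 = 120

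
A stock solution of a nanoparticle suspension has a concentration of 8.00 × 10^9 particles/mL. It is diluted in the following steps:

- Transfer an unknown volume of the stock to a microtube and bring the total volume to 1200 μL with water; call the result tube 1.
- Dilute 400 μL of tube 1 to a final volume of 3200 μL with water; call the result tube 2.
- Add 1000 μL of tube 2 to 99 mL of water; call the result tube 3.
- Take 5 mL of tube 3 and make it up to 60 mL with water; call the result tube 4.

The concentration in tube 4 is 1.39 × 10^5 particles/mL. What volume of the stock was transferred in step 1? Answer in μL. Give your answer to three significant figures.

200 μL

Step 1: v brought to 1200 μL → factor = 1200 μL/v
Step 2: 400 μL brought to 3200 μL → factor 3200/400 = 8
Step 3: 1000 μL + 99 mL = 1 × 10^5 μL total → factor 1 × 10^5/1000 = 100
Step 4: 5 mL brought to 60 mL → factor 60/5 = 12
Product of known-step factors = 9600
Overall factor = 8.00 × 10^9 particles/mL / (1.39 × 10^5 particles/mL) = 57554
Step-1 factor = 57554 / 9600 = 5.9952
v = 1200 μL / 5.9952 = 200 μL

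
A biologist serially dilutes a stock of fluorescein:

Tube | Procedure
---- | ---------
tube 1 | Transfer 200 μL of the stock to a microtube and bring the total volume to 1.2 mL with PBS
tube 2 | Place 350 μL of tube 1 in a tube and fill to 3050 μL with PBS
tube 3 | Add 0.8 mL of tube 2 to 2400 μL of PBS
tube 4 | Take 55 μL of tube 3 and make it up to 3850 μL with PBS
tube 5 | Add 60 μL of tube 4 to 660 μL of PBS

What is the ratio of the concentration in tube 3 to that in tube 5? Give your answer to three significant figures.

Step 1: 200 μL brought to 1.2 mL → factor 1200/200 = 6
Step 2: 350 μL brought to 3050 μL → factor 3050/350 = 8.7143
Step 3: 0.8 mL + 2400 μL = 3.2 mL total → factor 3.2/0.8 = 4
Step 4: 55 μL brought to 3850 μL → factor 3850/55 = 70
Step 5: 60 μL + 660 μL = 720 μL total → factor 720/60 = 12
Dilution factor to tube 3 = 209.14; to tube 5 = 1.7568 × 10^5
[tube 3]/[tube 5] = (factor to tube 5)/(factor to tube 3) = 1.7568 × 10^5/209.14 = 840

840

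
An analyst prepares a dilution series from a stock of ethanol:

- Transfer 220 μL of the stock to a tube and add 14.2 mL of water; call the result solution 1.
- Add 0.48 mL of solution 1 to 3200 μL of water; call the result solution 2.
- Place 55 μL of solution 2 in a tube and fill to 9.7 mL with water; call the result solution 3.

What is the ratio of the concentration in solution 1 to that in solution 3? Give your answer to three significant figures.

Step 1: 220 μL + 14.2 mL = 14420 μL total → factor 14420/220 = 65.545
Step 2: 0.48 mL + 3200 μL = 3.68 mL total → factor 3.68/0.48 = 7.6667
Step 3: 55 μL brought to 9.7 mL → factor 9700/55 = 176.36
Dilution factor to solution 1 = 65.545; to solution 3 = 88625
[solution 1]/[solution 3] = (factor to solution 3)/(factor to solution 1) = 88625/65.545 = 1.35 × 10^3

1.35 × 10^3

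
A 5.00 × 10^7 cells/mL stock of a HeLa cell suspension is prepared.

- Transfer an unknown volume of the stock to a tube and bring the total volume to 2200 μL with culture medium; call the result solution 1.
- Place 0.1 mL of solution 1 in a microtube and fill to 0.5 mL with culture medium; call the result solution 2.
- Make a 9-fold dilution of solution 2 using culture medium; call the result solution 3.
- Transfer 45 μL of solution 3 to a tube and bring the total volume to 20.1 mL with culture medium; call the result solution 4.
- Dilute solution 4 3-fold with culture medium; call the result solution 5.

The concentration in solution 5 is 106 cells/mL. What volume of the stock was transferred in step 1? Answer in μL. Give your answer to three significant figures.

Step 1: v brought to 2200 μL → factor = 2200 μL/v
Step 2: 0.1 mL brought to 0.5 mL → factor 0.5/0.1 = 5
Step 3: 9-fold → factor 9
Step 4: 45 μL brought to 20.1 mL → factor 20100/45 = 446.67
Step 5: 3-fold → factor 3
Product of known-step factors = 60300
Overall factor = 5.00 × 10^7 cells/mL / (106 cells/mL) = 4.717 × 10^5
Step-1 factor = 4.717 × 10^5 / 60300 = 7.8225
v = 2200 μL / 7.8225 = 281 μL

281 μL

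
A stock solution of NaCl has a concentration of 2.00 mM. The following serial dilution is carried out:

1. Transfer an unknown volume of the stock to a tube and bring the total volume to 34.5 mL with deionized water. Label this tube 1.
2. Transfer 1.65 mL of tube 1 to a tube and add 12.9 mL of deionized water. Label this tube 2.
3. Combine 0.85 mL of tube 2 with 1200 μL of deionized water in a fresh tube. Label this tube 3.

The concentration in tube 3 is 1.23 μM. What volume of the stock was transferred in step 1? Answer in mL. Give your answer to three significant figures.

0.451 mL

Step 1: v brought to 34.5 mL → factor = 34.5 mL/v
Step 2: 1.65 mL + 12.9 mL = 14.55 mL total → factor 14.55/1.65 = 8.8182
Step 3: 0.85 mL + 1200 μL = 2.05 mL total → factor 2.05/0.85 = 2.4118
Product of known-step factors = 21.267
Overall factor = 2.00 mM / (1.23 μM) = 1626
Step-1 factor = 1626 / 21.267 = 76.456
v = 34.5 mL / 76.456 = 0.451 mL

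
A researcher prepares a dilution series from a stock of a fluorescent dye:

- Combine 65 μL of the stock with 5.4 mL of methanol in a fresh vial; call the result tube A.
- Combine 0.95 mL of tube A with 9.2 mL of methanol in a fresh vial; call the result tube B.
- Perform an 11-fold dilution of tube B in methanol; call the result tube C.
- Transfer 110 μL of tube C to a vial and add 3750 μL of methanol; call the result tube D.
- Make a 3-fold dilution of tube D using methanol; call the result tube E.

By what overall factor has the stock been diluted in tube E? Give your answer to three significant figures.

1.04 × 10^6

Step 1: 65 μL + 5.4 mL = 5465 μL total → factor 5465/65 = 84.077
Step 2: 0.95 mL + 9.2 mL = 10.15 mL total → factor 10.15/0.95 = 10.684
Step 3: 11-fold → factor 11
Step 4: 110 μL + 3750 μL = 3860 μL total → factor 3860/110 = 35.091
Step 5: 3-fold → factor 3
Overall dilution factor = 84.077 × 10.684 × 11 × 35.091 × 3 = 1.0402 × 10^6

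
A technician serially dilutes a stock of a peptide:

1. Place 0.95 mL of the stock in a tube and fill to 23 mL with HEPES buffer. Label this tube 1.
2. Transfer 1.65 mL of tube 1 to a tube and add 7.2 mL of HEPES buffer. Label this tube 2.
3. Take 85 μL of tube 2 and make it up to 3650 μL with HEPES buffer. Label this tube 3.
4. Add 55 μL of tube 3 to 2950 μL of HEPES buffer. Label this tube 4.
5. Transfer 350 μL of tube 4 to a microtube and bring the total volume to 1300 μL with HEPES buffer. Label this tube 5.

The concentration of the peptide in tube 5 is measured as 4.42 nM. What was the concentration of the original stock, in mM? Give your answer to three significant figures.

5.00 mM

Step 1: 0.95 mL brought to 23 mL → factor 23/0.95 = 24.211
Step 2: 1.65 mL + 7.2 mL = 8.85 mL total → factor 8.85/1.65 = 5.3636
Step 3: 85 μL brought to 3650 μL → factor 3650/85 = 42.941
Step 4: 55 μL + 2950 μL = 3005 μL total → factor 3005/55 = 54.636
Step 5: 350 μL brought to 1300 μL → factor 1300/350 = 3.7143
Overall dilution factor = 24.211 × 5.3636 × 42.941 × 54.636 × 3.7143 = 1.1316 × 10^6
Stock = 4.42 nM × 1.1316 × 10^6 = 5.002 × 10^6 nM = 5.00 mM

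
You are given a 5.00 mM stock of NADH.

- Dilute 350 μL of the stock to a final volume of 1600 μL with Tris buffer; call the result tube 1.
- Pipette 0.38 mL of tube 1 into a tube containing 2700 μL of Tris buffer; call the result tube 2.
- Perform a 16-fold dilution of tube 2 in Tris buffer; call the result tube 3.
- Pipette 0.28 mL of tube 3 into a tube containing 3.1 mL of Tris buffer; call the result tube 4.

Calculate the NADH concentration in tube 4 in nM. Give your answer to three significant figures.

699 nM

Step 1: 350 μL brought to 1600 μL → factor 1600/350 = 4.5714
Step 2: 0.38 mL + 2700 μL = 3.08 mL total → factor 3.08/0.38 = 8.1053
Step 3: 16-fold → factor 16
Step 4: 0.28 mL + 3.1 mL = 3.38 mL total → factor 3.38/0.28 = 12.071
Dilution factor through tube 4 = 4.5714 × 8.1053 × 16 × 12.071 = 7156.5
[tube 4] = 5.00 mM / 7156.5 = 0.0006987 mM = 699 nM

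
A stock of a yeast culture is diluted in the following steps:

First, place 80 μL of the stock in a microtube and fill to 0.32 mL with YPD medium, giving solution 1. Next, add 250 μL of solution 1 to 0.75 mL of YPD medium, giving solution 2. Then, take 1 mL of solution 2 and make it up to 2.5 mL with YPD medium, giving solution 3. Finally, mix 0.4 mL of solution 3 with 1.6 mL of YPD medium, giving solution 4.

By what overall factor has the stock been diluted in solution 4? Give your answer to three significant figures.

200

Step 1: 80 μL brought to 0.32 mL → factor 320/80 = 4
Step 2: 250 μL + 0.75 mL = 1000 μL total → factor 1000/250 = 4
Step 3: 1 mL brought to 2.5 mL → factor 2.5/1 = 2.5
Step 4: 0.4 mL + 1.6 mL = 2 mL total → factor 2/0.4 = 5
Overall dilution factor = 4 × 4 × 2.5 × 5 = 200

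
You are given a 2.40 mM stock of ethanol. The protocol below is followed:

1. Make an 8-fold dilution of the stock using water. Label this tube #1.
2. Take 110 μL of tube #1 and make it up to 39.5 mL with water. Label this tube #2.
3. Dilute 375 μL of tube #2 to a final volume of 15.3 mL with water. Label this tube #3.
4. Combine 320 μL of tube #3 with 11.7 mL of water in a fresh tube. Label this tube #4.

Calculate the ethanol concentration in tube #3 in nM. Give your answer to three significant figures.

Step 1: 8-fold → factor 8
Step 2: 110 μL brought to 39.5 mL → factor 39500/110 = 359.09
Step 3: 375 μL brought to 15.3 mL → factor 15300/375 = 40.8
Dilution factor through tube #3 = 8 × 359.09 × 40.8 = 1.1721 × 10^5
[tube #3] = 2.40 mM / 1.1721 × 10^5 = 2.048 × 10^-5 mM = 20.5 nM

20.5 nM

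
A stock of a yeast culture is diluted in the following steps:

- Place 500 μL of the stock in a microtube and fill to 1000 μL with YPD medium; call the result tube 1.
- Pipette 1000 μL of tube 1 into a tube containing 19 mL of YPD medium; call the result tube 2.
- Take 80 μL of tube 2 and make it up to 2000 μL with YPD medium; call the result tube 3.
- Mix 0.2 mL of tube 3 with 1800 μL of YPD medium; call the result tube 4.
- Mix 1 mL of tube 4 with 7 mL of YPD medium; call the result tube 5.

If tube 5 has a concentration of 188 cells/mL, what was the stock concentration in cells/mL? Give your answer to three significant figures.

Step 1: 500 μL brought to 1000 μL → factor 1000/500 = 2
Step 2: 1000 μL + 19 mL = 20000 μL total → factor 20000/1000 = 20
Step 3: 80 μL brought to 2000 μL → factor 2000/80 = 25
Step 4: 0.2 mL + 1800 μL = 2 mL total → factor 2/0.2 = 10
Step 5: 1 mL + 7 mL = 8 mL total → factor 8/1 = 8
Overall dilution factor = 2 × 20 × 25 × 10 × 8 = 80000
Stock = 188 cells/mL × 80000 = 1.50 × 10^7 cells/mL

1.50 × 10^7 cells/mL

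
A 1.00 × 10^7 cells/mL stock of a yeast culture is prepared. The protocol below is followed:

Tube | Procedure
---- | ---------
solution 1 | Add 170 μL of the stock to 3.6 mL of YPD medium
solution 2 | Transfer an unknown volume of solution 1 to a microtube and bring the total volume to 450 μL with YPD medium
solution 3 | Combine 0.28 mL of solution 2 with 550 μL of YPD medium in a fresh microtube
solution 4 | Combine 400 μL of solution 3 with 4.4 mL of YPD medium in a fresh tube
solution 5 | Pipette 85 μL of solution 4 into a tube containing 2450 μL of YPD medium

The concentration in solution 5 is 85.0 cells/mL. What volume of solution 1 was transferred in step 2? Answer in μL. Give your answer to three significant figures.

90.0 μL

Step 1: 170 μL + 3.6 mL = 3770 μL total → factor 3770/170 = 22.176
Step 2: v brought to 450 μL → factor = 450 μL/v
Step 3: 0.28 mL + 550 μL = 0.83 mL total → factor 0.83/0.28 = 2.9643
Step 4: 400 μL + 4.4 mL = 4800 μL total → factor 4800/400 = 12
Step 5: 85 μL + 2450 μL = 2535 μL total → factor 2535/85 = 29.824
Product of known-step factors = 23526
Overall factor = 1.00 × 10^7 cells/mL / (85.0 cells/mL) = 1.1765 × 10^5
Step-2 factor = 1.1765 × 10^5 / 23526 = 5.0007
v = 450 μL / 5.0007 = 90.0 μL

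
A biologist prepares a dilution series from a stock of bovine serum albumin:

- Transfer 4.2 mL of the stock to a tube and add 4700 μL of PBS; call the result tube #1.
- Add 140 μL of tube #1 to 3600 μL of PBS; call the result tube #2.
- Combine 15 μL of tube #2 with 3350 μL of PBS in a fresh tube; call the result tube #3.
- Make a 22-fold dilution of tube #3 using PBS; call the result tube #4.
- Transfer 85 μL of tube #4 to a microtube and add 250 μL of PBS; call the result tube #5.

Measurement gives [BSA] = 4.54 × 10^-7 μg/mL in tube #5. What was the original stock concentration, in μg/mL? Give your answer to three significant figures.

0.500 μg/mL

Step 1: 4.2 mL + 4700 μL = 8.9 mL total → factor 8.9/4.2 = 2.119
Step 2: 140 μL + 3600 μL = 3740 μL total → factor 3740/140 = 26.714
Step 3: 15 μL + 3350 μL = 3365 μL total → factor 3365/15 = 224.33
Step 4: 22-fold → factor 22
Step 5: 85 μL + 250 μL = 335 μL total → factor 335/85 = 3.9412
Overall dilution factor = 2.119 × 26.714 × 224.33 × 22 × 3.9412 = 1.1011 × 10^6
Stock = 4.54 × 10^-7 μg/mL × 1.1011 × 10^6 = 0.500 μg/mL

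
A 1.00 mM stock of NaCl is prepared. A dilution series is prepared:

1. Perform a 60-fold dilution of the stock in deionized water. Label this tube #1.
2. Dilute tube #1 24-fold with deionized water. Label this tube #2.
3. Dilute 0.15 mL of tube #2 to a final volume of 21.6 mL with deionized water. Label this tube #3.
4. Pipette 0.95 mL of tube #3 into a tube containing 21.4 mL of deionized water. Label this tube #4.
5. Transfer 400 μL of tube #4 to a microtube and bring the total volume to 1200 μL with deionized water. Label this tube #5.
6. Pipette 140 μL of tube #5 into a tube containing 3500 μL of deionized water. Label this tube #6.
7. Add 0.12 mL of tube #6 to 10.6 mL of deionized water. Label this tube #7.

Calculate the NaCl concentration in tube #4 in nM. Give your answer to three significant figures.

Step 1: 60-fold → factor 60
Step 2: 24-fold → factor 24
Step 3: 0.15 mL brought to 21.6 mL → factor 21.6/0.15 = 144
Step 4: 0.95 mL + 21.4 mL = 22.35 mL total → factor 22.35/0.95 = 23.526
Dilution factor through tube #4 = 60 × 24 × 144 × 23.526 = 4.8784 × 10^6
[tube #4] = 1.00 mM / 4.8784 × 10^6 = 2.050 × 10^-7 mM = 0.205 nM

0.205 nM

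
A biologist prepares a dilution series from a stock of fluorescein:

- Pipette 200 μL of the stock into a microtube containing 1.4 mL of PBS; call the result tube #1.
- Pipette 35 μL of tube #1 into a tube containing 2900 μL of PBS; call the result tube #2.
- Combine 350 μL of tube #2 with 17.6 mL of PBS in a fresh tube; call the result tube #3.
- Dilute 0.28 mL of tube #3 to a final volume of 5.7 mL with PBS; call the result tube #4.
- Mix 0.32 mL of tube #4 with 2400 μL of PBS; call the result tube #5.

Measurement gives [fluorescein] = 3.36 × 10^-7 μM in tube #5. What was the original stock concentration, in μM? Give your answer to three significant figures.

Step 1: 200 μL + 1.4 mL = 1600 μL total → factor 1600/200 = 8
Step 2: 35 μL + 2900 μL = 2935 μL total → factor 2935/35 = 83.857
Step 3: 350 μL + 17.6 mL = 17950 μL total → factor 17950/350 = 51.286
Step 4: 0.28 mL brought to 5.7 mL → factor 5.7/0.28 = 20.357
Step 5: 0.32 mL + 2400 μL = 2.72 mL total → factor 2.72/0.32 = 8.5
Overall dilution factor = 8 × 83.857 × 51.286 × 20.357 × 8.5 = 5.9534 × 10^6
Stock = 3.36 × 10^-7 μM × 5.9534 × 10^6 = 2.00 μM

2.00 μM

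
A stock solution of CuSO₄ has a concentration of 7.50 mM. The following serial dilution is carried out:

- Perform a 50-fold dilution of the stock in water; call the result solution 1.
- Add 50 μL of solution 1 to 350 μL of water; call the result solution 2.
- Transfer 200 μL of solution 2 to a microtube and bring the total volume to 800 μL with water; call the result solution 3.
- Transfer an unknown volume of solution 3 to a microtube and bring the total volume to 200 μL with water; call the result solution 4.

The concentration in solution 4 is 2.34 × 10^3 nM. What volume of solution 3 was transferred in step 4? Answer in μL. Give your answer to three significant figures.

Step 1: 50-fold → factor 50
Step 2: 50 μL + 350 μL = 400 μL total → factor 400/50 = 8
Step 3: 200 μL brought to 800 μL → factor 800/200 = 4
Step 4: v brought to 200 μL → factor = 200 μL/v
Product of known-step factors = 1600
Overall factor = 7.50 mM / (2.34 × 10^3 nM) = 3205.1
Step-4 factor = 3205.1 / 1600 = 2.0032
v = 200 μL / 2.0032 = 99.8 μL

99.8 μL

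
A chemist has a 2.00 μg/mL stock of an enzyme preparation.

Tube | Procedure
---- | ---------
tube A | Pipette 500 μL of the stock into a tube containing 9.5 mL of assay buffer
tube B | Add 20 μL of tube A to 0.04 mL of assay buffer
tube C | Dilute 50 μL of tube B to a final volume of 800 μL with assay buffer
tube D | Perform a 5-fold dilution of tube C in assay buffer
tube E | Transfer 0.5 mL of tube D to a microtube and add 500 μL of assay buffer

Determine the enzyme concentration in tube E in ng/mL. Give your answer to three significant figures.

0.208 ng/mL

Step 1: 500 μL + 9.5 mL = 10000 μL total → factor 10000/500 = 20
Step 2: 20 μL + 0.04 mL = 60 μL total → factor 60/20 = 3
Step 3: 50 μL brought to 800 μL → factor 800/50 = 16
Step 4: 5-fold → factor 5
Step 5: 0.5 mL + 500 μL = 1 mL total → factor 1/0.5 = 2
Overall dilution factor = 20 × 3 × 16 × 5 × 2 = 9600
Final = 2.00 μg/mL / 9600 = 0.0002083 μg/mL = 0.208 ng/mL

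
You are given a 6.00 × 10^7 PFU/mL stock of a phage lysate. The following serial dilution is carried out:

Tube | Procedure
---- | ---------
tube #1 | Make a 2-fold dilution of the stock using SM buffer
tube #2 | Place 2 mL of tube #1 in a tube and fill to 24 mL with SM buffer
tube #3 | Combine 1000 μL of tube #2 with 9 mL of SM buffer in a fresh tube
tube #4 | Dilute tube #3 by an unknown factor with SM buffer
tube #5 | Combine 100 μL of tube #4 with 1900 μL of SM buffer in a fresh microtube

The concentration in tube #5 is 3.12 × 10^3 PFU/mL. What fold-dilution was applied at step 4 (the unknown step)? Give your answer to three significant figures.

Step 1: 2-fold → factor 2
Step 2: 2 mL brought to 24 mL → factor 24/2 = 12
Step 3: 1000 μL + 9 mL = 10000 μL total → factor 10000/1000 = 10
Step 4: unknown factor x
Step 5: 100 μL + 1900 μL = 2000 μL total → factor 2000/100 = 20
Product of known-step factors = 4800
Overall factor = 6.00 × 10^7 PFU/mL / (3.12 × 10^3 PFU/mL) = 19231
x = 19231 / 4800 = 4.01

4.01-fold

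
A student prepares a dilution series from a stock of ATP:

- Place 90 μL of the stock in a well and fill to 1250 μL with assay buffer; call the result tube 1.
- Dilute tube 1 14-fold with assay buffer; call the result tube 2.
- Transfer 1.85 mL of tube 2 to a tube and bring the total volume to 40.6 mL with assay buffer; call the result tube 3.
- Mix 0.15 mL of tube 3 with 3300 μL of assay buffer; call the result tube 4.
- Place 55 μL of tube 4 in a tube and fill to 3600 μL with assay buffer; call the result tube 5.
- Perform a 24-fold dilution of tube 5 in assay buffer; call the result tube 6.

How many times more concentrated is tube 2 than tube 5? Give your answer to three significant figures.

3.30 × 10^4

Step 1: 90 μL brought to 1250 μL → factor 1250/90 = 13.889
Step 2: 14-fold → factor 14
Step 3: 1.85 mL brought to 40.6 mL → factor 40.6/1.85 = 21.946
Step 4: 0.15 mL + 3300 μL = 3.45 mL total → factor 3.45/0.15 = 23
Step 5: 55 μL brought to 3600 μL → factor 3600/55 = 65.455
Dilution factor to tube 2 = 194.44; to tube 5 = 6.4242 × 10^6
[tube 2]/[tube 5] = (factor to tube 5)/(factor to tube 2) = 6.4242 × 10^6/194.44 = 3.30 × 10^4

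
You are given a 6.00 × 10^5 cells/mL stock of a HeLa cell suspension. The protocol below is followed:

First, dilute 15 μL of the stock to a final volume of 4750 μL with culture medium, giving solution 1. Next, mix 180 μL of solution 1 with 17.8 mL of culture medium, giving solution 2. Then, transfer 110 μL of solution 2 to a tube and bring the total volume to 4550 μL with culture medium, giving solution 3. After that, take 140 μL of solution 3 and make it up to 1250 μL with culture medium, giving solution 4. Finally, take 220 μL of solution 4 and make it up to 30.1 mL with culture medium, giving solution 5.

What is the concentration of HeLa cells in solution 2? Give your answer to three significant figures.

Step 1: 15 μL brought to 4750 μL → factor 4750/15 = 316.67
Step 2: 180 μL + 17.8 mL = 17980 μL total → factor 17980/180 = 99.889
Dilution factor through solution 2 = 316.67 × 99.889 = 31631
[solution 2] = 6.00 × 10^5 cells/mL / 31631 = 19.0 cells/mL

19.0 cells/mL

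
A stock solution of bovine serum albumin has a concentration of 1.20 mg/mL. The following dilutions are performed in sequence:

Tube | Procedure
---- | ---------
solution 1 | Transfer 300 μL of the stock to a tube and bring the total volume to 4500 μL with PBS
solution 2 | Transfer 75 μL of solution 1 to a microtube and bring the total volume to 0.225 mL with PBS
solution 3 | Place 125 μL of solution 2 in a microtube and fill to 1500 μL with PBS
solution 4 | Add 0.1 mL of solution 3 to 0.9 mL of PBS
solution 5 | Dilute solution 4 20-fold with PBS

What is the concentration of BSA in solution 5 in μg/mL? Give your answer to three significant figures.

0.0111 μg/mL

Step 1: 300 μL brought to 4500 μL → factor 4500/300 = 15
Step 2: 75 μL brought to 0.225 mL → factor 225/75 = 3
Step 3: 125 μL brought to 1500 μL → factor 1500/125 = 12
Step 4: 0.1 mL + 0.9 mL = 1 mL total → factor 1/0.1 = 10
Step 5: 20-fold → factor 20
Overall dilution factor = 15 × 3 × 12 × 10 × 20 = 1.08 × 10^5
Final = 1.20 mg/mL / 1.08 × 10^5 = 1.111 × 10^-5 mg/mL = 0.0111 μg/mL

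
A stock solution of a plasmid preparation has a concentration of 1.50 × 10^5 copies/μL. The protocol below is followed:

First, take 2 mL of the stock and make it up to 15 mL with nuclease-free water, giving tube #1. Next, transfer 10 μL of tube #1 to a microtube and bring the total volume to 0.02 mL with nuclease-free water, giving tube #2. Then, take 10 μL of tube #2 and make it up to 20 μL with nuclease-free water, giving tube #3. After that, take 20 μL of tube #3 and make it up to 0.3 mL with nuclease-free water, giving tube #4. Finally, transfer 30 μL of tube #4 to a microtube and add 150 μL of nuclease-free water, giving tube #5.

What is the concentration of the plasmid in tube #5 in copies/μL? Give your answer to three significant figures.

Step 1: 2 mL brought to 15 mL → factor 15/2 = 7.5
Step 2: 10 μL brought to 0.02 mL → factor 20/10 = 2
Step 3: 10 μL brought to 20 μL → factor 20/10 = 2
Step 4: 20 μL brought to 0.3 mL → factor 300/20 = 15
Step 5: 30 μL + 150 μL = 180 μL total → factor 180/30 = 6
Overall dilution factor = 7.5 × 2 × 2 × 15 × 6 = 2700
Final = 1.50 × 10^5 copies/μL / 2700 = 55.6 copies/μL

55.6 copies/μL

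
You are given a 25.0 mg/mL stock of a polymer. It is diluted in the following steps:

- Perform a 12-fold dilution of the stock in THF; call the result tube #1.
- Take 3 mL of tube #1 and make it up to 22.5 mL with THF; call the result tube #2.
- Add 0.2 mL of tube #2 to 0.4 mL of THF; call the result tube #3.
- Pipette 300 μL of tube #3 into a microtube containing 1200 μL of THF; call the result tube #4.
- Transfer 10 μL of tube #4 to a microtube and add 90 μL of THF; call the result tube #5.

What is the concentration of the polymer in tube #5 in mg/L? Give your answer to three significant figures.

1.85 mg/L

Step 1: 12-fold → factor 12
Step 2: 3 mL brought to 22.5 mL → factor 22.5/3 = 7.5
Step 3: 0.2 mL + 0.4 mL = 0.6 mL total → factor 0.6/0.2 = 3
Step 4: 300 μL + 1200 μL = 1500 μL total → factor 1500/300 = 5
Step 5: 10 μL + 90 μL = 100 μL total → factor 100/10 = 10
Overall dilution factor = 12 × 7.5 × 3 × 5 × 10 = 13500
Final = 25.0 mg/mL / 13500 = 0.001852 mg/mL = 1.85 mg/L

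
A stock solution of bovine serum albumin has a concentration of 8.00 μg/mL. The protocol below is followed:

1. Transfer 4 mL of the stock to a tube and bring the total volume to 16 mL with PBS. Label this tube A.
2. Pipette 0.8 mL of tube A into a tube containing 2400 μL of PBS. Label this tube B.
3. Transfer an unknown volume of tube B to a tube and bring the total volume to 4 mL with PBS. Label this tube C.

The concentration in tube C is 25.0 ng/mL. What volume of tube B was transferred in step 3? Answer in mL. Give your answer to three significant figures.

Step 1: 4 mL brought to 16 mL → factor 16/4 = 4
Step 2: 0.8 mL + 2400 μL = 3.2 mL total → factor 3.2/0.8 = 4
Step 3: v brought to 4 mL → factor = 4 mL/v
Product of known-step factors = 16
Overall factor = 8.00 μg/mL / (25.0 ng/mL) = 320
Step-3 factor = 320 / 16 = 20
v = 4 mL / 20 = 0.200 mL

0.200 mL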